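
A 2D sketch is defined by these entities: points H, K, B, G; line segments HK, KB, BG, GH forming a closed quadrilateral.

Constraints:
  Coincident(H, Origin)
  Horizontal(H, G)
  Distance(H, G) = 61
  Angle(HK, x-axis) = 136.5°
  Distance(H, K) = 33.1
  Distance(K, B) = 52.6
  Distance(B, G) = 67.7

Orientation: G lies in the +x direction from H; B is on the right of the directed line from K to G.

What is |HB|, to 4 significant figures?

25.03

Checks: |KB| = 52.60 ✓; |BG| = 67.70 ✓.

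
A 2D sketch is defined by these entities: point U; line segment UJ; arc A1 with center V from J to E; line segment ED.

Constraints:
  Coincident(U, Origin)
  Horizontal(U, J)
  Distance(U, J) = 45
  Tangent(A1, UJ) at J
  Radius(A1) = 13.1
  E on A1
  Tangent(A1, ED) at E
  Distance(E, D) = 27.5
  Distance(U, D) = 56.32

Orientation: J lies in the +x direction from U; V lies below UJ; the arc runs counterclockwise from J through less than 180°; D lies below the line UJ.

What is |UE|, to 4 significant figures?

35.62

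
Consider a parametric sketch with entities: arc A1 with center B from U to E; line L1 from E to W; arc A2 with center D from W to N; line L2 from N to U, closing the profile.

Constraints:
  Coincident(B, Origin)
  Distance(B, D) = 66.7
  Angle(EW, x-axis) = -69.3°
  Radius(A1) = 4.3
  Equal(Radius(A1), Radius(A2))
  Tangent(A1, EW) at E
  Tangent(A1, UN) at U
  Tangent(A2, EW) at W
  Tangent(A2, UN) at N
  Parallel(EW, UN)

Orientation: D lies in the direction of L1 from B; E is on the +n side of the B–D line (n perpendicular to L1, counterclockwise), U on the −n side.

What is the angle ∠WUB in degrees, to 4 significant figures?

82.65°

The slot axis is L1's direction at -69.3°, so u = (cos -69.3°, sin -69.3°) = (0.3535, -0.9354) and n = (−sin -69.3°, cos -69.3°) = (0.9354, 0.3535). B is at the origin and D lies 66.7 along u from B, so D = 66.7·u = (23.58, -62.39). Tangency of A1 to both parallel lines with radius 4.3 puts E and U at B ± 4.3·n: E = (4.022, 1.520), U = (-4.022, -1.520). Equal radii place W and N the same way about D: W = D + 4.3·n = (27.60, -60.87), N = D − 4.3·n = (19.55, -63.91). Then cos ∠WUB = UW·UB / (|UW||UB|), giving 82.65°.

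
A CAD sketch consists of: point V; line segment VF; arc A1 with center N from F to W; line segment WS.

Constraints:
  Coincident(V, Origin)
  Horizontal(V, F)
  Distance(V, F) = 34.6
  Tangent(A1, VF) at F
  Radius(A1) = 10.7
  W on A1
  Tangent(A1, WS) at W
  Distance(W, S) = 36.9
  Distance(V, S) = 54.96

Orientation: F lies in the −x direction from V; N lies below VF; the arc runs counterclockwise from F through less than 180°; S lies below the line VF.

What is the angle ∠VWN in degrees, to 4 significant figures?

8.785°

V is at the origin; VF is horizontal with |VF| = 34.6 and F on the −x side, so F = (-34.60, 0.000). Since A1 is tangent to VF there, NF ⟂ VF, so N = F + (0, -10.7) = (-34.60, -10.70). Since NW ⟂ WS (tangency), |NS| = √(10.7² + 36.9²) = 38.42 regardless of where W sits on A1. So S lies on both circle(V, 54.96) and circle(N, 38.42); the below-VF intersection is S = (-26.36, -48.23). W is the foot of the tangent from S: W = (-44.00, -15.81).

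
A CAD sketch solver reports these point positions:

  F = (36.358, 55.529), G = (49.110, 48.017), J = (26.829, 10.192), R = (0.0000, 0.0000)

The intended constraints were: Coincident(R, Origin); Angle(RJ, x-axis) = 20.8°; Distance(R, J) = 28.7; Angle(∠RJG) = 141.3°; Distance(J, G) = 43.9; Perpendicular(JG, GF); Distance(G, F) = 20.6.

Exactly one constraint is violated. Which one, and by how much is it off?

Distance(G, F) = 20.6 — off by 5.80.

R = (0.00, 0.00) ✓; RJ at 20.80° ✓; |RJ| = 28.70 ✓; ∠RJG = 141.3° ✓; |JG| = 43.90 ✓; ∠(JG, GF) = 90.00° ✓; |GF| = 14.80 ✗.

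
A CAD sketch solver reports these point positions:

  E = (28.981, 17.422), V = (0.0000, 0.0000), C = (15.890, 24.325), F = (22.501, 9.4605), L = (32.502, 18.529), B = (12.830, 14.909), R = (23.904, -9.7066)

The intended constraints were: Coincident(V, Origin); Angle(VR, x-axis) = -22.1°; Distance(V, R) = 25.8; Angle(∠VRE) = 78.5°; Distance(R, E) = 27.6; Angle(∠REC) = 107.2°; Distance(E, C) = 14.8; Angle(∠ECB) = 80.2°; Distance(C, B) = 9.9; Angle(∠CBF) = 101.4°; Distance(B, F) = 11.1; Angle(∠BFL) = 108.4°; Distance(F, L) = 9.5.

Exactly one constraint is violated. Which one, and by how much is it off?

Distance(F, L) = 9.5 — off by 4.00.

V = (0.00, 0.00) ✓; VR at -22.10° ✓; |VR| = 25.80 ✓; ∠VRE = 78.50° ✓; |RE| = 27.60 ✓; ∠REC = 107.2° ✓; |EC| = 14.80 ✓; ∠ECB = 80.20° ✓; |CB| = 9.901 ✓; ∠CBF = 101.4° ✓; |BF| = 11.10 ✓; ∠BFL = 108.4° ✓; |FL| = 13.50 ✗.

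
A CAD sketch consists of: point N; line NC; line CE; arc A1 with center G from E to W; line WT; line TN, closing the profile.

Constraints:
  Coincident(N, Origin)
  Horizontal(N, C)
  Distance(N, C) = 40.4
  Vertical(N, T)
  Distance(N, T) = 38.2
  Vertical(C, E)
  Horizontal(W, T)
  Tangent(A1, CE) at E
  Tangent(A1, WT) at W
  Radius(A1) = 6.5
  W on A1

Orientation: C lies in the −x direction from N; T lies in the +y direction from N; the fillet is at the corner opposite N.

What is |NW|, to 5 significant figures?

51.073

The virtual corner opposite N is at (-40.400, 38.200). Since A1 is tangent to CE there, GE ⟂ CE and tangency of A1 to WT means the radius GW is perpendicular to WT, with radius 6.5, so the center G sits 6.5 in from both sides at G = (-33.900, 31.700). That places the tangent points at E = (-40.400, 31.700) on CE and W = (-33.900, 38.200) on WT. Then |NW| = |W − N| = 51.073.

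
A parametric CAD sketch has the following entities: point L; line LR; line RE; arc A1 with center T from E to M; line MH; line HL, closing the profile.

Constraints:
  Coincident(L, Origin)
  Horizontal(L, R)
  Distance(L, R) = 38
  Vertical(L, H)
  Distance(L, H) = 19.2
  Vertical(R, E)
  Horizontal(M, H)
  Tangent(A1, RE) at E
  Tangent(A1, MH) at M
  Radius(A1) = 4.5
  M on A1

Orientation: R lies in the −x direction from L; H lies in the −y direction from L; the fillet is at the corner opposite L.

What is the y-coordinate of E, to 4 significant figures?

-14.70

The virtual corner opposite L is at (-38.00, -19.20). The tangent condition forces TE to be normal to RE and the tangent condition forces TM to be normal to MH, with radius 4.5, so the center T sits 4.5 in from both sides at T = (-33.50, -14.70). That places the tangent points at E = (-38.00, -14.70) on RE and M = (-33.50, -19.20) on MH. So E.y = -14.70.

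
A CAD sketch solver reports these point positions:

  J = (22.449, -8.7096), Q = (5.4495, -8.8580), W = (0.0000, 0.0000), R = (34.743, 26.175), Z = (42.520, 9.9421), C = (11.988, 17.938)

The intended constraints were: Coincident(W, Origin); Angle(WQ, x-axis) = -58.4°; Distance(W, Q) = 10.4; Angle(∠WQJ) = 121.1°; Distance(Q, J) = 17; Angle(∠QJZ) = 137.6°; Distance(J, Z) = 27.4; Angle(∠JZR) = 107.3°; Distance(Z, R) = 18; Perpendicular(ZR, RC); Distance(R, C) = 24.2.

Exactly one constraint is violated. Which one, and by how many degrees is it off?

Perpendicular(ZR, RC) — off by 5.70°.

W = (0.00, 0.00) ✓; WQ at -58.40° ✓; |WQ| = 10.40 ✓; ∠WQJ = 121.1° ✓; |QJ| = 17.00 ✓; ∠QJZ = 137.6° ✓; |JZ| = 27.40 ✓; ∠JZR = 107.3° ✓; |ZR| = 18.00 ✓; ∠(ZR, RC) = 84.30° ✗; |RC| = 24.20 ✓.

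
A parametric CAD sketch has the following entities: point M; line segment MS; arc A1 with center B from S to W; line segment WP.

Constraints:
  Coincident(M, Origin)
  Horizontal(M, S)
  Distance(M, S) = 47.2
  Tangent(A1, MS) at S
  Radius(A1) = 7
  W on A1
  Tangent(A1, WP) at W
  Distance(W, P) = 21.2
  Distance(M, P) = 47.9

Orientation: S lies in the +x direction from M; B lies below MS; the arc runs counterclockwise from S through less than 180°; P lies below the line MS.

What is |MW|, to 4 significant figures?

40.75

Checks: |BW| = 7.000 ✓; ∠(BW, WP) = 90.00° ✓; |WP| = 21.20 ✓; |MP| = 47.90 ✓.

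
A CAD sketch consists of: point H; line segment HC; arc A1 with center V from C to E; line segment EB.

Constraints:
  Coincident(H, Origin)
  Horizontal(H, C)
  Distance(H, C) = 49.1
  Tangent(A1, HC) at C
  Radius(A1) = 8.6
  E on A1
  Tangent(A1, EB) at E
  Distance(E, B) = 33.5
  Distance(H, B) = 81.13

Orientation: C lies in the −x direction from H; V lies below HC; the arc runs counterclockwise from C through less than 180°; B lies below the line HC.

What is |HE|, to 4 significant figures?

56.45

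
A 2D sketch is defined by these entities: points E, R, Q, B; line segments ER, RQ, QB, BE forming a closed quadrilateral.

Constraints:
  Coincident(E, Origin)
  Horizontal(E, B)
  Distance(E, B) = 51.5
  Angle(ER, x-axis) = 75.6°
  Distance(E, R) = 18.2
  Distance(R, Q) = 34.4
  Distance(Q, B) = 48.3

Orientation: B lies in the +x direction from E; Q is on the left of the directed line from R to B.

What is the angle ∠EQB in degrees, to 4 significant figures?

62.39°

E is at the origin; EB is horizontal with |EB| = 51.5 and B in +x, so B = (51.5, 0). ER runs at 75.6° with |ER| = 18.2, so R = (4.526, 17.63). Q is determined by |RQ| = 34.4 and |QB| = 48.3 together: it lies at the intersection of circle(R, 34.4) and circle(B, 48.3). With |RB| = 50.17, the foot of the radical line on RB is 13.63 from R and the perpendicular offset is √(34.4² − 13.63²) = 31.58. Taking the left-of-RB solution: Q = (28.38, 42.41).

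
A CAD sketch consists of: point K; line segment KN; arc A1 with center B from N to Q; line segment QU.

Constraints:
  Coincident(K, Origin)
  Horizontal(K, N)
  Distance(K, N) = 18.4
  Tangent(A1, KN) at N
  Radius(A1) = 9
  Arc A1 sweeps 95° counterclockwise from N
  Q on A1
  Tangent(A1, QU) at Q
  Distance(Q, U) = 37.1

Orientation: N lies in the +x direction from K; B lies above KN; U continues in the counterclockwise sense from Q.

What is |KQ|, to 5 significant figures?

29.062

K is at the origin; KN is horizontal with |KN| = 18.4 and N on the +x side, so N = (18.400, 0.0000). A1 meets KN tangentially, so BN is at right angles to KN, so B = N + (0, 9) = (18.400, 9.0000). On A1, N sits at bearing -90° from B; a 95° counterclockwise sweep puts Q at bearing 5°, so Q = B + 9.0·(cos 5°, sin 5°) = (27.366, 9.7844). Then |KQ| = |Q − K| = 29.062.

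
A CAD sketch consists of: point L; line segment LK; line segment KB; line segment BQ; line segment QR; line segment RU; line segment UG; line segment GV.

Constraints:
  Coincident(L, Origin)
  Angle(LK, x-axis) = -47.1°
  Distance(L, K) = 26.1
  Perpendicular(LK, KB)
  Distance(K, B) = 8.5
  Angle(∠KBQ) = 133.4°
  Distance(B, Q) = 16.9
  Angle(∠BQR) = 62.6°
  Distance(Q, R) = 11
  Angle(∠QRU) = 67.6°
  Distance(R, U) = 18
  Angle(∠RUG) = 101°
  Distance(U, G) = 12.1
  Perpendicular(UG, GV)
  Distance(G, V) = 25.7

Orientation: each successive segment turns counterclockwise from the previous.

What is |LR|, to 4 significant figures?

14.40

∠KBQ = 133.4° gives BQ at 89.50° from the x-axis; with |BQ| = 16.9, Q = (24.14, 3.566). ∠BQR = 62.6° gives QR at -153.1° from the x-axis; with |QR| = 11.0, R = (14.33, -1.411). Then |LR| = |R − L| = 14.40.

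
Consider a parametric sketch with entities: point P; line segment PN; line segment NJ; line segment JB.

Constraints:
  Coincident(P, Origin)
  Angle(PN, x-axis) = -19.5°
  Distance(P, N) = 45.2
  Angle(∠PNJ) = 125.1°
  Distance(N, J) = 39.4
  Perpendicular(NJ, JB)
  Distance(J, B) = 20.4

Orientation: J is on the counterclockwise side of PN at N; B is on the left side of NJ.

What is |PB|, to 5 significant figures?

67.460

P is at the origin; PN runs at -19.5° with length 45.2, so N = 45.2·(cos -19.5°, sin -19.5°) = (42.607, -15.088). ∠PNJ = 125.1°, so NJ runs at -19.5° + (180° − 125.1°) = 35.400° from the x-axis; with |NJ| = 39.4, J = N + 39.4·(cos 35.400°, sin 35.400°) = (74.723, 7.7356). The perpendicularity gives JB at right angles to NJ; with |JB| = 20.4 on the left of NJ, B = J + 20.4·(-0.57928, 0.81513) = (62.906, 24.364). Then |PB| = |B − P| = 67.460.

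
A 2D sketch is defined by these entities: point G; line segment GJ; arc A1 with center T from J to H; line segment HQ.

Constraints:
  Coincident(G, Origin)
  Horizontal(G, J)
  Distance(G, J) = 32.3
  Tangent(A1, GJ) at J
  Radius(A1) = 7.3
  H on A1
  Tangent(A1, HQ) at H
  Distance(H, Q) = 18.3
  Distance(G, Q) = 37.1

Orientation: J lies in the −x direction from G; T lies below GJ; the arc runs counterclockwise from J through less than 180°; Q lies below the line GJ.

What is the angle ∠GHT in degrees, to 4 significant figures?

21.81°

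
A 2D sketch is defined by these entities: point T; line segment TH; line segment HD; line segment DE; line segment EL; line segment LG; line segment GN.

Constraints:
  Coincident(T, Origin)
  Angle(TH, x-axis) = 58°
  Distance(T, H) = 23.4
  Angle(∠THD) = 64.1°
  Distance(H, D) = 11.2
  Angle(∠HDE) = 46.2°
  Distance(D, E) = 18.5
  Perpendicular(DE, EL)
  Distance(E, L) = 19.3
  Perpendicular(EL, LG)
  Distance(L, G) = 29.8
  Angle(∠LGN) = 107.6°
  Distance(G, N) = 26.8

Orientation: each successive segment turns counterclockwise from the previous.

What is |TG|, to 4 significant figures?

42.87

T is at the origin; TH runs at 58.0° with length 23.4, so H = (12.40, 19.84). ∠THD = 64.1° gives HD at 173.9° from the x-axis; with |HD| = 11.2, D = (1.264, 21.03). ∠HDE = 46.2° gives DE at -52.30° from the x-axis; with |DE| = 18.5, E = (12.58, 6.397). DE is perpendicular to EL, so EL runs at 37.70°; with |EL| = 19.3, L = (27.85, 18.20). The perpendicularity gives LG at right angles to EL, so LG runs at 127.7°; with |LG| = 29.8, G = (9.624, 41.78). Then |TG| = |G − T| = 42.87.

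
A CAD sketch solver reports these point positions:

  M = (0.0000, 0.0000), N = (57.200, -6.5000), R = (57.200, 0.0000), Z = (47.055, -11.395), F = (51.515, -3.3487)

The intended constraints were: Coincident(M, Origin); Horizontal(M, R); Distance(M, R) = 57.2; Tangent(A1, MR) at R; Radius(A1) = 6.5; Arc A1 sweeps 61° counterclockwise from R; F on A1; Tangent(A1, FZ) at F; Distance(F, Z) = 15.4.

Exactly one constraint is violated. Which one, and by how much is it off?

Distance(F, Z) = 15.4 — off by 6.20.

M = (0.00, 0.00) ✓; M.y = 0.00, R.y = 0.00 ✓; |MR| = 57.20 ✓; ∠(NR, RM) = 90.00° ✓; |NR| = 6.500 ✓; bearing(N→F) − bearing(N→R) = 61.00° ✓; |NF| = 6.500 ✓; ∠(NF, FZ) = 90.00° ✓; |FZ| = 9.200 ✗.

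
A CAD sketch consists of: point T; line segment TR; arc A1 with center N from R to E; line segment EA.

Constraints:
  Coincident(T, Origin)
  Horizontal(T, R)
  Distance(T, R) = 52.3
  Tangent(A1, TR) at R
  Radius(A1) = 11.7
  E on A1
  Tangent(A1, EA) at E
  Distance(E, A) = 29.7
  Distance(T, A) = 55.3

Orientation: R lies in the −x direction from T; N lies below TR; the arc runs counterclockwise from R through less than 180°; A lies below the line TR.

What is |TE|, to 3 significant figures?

63.5

T is at the origin; TR is horizontal with |TR| = 52.3 and R on the −x side, so R = (-52.3, 0.00). Tangency of A1 to TR means the radius NR is perpendicular to TR, so N = R + (0, -11.7) = (-52.3, -11.7). Since NE ⟂ EA (tangency), |NA| = √(11.7² + 29.7²) = 31.9 regardless of where E sits on A1. So A lies on both circle(T, 55.3) and circle(N, 31.9); the below-TR intersection is A = (-38.0, -40.2). E is the foot of the tangent from A: E = (-60.1, -20.4).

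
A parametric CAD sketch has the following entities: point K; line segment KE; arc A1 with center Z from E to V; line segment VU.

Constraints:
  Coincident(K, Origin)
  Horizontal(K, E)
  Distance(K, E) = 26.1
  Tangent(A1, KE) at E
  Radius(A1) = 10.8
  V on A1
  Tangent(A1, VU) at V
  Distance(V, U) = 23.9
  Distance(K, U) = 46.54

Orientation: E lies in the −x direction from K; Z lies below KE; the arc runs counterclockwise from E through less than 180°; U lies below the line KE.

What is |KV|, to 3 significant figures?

39.0

Checks: |ZV| = 10.80 ✓; ∠(ZV, VU) = 90.00° ✓; |VU| = 23.90 ✓; |KU| = 46.54 ✓.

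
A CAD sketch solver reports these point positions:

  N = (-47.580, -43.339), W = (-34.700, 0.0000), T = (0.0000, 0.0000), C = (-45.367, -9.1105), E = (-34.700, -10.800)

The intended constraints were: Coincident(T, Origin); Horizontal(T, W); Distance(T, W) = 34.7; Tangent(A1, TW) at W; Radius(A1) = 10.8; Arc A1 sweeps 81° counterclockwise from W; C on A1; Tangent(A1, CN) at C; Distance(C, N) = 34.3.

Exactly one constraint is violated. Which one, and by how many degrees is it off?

Tangent(A1, CN) at C — off by 5.30°.

T = (0.00, 0.00) ✓; T.y = 0.00, W.y = 0.00 ✓; |TW| = 34.70 ✓; ∠(EW, WT) = 90.00° ✓; |EW| = 10.80 ✓; bearing(E→C) − bearing(E→W) = 81.00° ✓; |EC| = 10.80 ✓; ∠(EC, CN) = 84.70° ✗; |CN| = 34.30 ✓.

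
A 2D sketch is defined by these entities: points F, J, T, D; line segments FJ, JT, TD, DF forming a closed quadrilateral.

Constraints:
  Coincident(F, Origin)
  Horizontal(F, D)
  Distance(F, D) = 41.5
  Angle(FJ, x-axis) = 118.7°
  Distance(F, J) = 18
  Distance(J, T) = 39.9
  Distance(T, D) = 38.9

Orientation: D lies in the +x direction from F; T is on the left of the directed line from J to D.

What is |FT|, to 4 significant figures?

44.11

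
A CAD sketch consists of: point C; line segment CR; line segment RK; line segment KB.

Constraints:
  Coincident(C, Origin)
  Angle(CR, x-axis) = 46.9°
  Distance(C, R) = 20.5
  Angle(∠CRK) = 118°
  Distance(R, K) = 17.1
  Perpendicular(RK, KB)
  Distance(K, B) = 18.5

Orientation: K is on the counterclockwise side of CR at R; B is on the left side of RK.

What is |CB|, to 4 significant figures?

26.73

C is at the origin; CR runs at 46.9° with length 20.5, so R = 20.5·(cos 46.9°, sin 46.9°) = (14.01, 14.97). ∠CRK = 118.0°, so RK runs at 46.9° + (180° − 118.0°) = 108.9° from the x-axis; with |RK| = 17.1, K = R + 17.1·(cos 108.9°, sin 108.9°) = (8.468, 31.15). The perpendicularity gives KB at right angles to RK; with |KB| = 18.5 on the left of RK, B = K + 18.5·(-0.9461, -0.3239) = (-9.034, 25.15). Then |CB| = |B − C| = 26.73.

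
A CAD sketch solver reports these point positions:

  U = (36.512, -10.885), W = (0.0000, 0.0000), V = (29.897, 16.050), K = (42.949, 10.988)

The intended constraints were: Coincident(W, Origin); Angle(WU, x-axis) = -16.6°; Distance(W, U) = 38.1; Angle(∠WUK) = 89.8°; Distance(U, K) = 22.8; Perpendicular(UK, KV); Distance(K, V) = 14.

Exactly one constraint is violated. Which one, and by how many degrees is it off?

Perpendicular(UK, KV) — off by 4.80°.

W = (0.00, 0.00) ✓; WU at -16.60° ✓; |WU| = 38.10 ✓; ∠WUK = 89.80° ✓; |UK| = 22.80 ✓; ∠(UK, KV) = 85.20° ✗; |KV| = 14.00 ✓.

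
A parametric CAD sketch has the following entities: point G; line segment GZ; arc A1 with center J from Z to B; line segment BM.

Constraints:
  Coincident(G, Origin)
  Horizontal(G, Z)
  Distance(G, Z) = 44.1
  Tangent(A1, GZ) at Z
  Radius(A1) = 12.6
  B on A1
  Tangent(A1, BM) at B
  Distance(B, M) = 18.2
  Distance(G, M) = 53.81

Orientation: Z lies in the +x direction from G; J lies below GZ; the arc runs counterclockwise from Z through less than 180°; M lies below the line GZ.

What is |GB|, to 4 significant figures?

37.69

G is at the origin; G and Z share the same y with |GZ| = 44.1 and Z on the +x side, so Z = (44.10, 0.000). A1 meets GZ tangentially, so JZ is at right angles to GZ, so J = Z + (0, -12.6) = (44.10, -12.60). Since JB ⟂ BM (tangency), |JM| = √(12.6² + 18.2²) = 22.14 regardless of where B sits on A1. So M lies on both circle(G, 53.81) and circle(J, 22.14); the below-GZ intersection is M = (41.25, -34.55). B is the foot of the tangent from M: B = (32.90, -18.38).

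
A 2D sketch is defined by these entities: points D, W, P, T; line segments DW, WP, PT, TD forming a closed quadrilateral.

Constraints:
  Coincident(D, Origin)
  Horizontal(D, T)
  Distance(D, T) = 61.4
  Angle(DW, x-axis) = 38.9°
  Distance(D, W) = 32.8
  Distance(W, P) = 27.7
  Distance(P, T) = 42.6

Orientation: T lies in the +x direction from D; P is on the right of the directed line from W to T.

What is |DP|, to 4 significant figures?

20.31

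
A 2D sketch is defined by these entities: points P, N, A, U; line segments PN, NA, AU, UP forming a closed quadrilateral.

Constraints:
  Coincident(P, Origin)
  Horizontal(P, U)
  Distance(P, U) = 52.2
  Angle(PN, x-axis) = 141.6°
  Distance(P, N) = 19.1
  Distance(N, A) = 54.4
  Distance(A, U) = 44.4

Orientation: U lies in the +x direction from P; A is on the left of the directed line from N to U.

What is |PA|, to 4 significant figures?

50.76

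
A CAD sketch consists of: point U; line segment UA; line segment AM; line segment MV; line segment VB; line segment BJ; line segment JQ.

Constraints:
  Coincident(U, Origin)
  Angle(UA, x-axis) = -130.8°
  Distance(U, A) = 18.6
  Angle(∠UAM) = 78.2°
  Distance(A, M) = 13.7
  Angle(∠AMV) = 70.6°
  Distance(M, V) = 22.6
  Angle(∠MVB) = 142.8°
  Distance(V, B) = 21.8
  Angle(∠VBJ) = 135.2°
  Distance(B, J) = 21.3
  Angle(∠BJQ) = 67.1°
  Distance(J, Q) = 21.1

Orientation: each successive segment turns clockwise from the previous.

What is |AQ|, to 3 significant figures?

24.0

∠VBJ = 135.2° gives BJ at -64.0° from the x-axis; with |BJ| = 21.3, J = (30.9, -22.5). ∠BJQ = 67.1° gives JQ at -177° from the x-axis; with |JQ| = 21.1, Q = (9.87, -23.7). Then |AQ| = |Q − A| = 24.0.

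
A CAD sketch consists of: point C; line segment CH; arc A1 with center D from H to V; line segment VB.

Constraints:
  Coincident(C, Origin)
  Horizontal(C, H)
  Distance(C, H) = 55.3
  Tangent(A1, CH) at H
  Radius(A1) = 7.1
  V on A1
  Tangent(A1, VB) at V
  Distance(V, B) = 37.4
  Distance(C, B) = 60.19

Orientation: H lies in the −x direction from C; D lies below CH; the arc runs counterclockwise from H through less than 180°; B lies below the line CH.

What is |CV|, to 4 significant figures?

62.33

C is at the origin; C and H share the same y with |CH| = 55.3 and H on the −x side, so H = (-55.30, 0.000). The tangent condition forces DH to be normal to CH, so D = H + (0, -7.1) = (-55.30, -7.100). Since DV ⟂ VB (tangency), |DB| = √(7.1² + 37.4²) = 38.07 regardless of where V sits on A1. So B lies on both circle(C, 60.19) and circle(D, 38.07); the below-CH intersection is B = (-42.26, -42.86). V is the foot of the tangent from B: V = (-61.40, -10.73).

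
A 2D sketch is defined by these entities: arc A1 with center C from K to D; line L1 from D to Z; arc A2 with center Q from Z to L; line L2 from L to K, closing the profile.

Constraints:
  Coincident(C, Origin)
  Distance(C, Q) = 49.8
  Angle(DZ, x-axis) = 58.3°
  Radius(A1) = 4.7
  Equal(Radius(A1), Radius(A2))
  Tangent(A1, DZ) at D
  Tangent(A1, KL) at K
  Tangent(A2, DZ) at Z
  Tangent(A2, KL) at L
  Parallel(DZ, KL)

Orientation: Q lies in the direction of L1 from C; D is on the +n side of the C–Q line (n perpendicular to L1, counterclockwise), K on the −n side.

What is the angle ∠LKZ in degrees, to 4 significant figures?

10.69°

The slot axis is L1's direction at 58.3°, so u = (cos 58.3°, sin 58.3°) = (0.5255, 0.8508) and n = (−sin 58.3°, cos 58.3°) = (-0.8508, 0.5255). C is at the origin and Q lies 49.8 along u from C, so Q = 49.8·u = (26.17, 42.37). Tangency of A1 to both parallel lines with radius 4.7 puts D and K at C ± 4.7·n: D = (-3.999, 2.470), K = (3.999, -2.470). Equal radii place Z and L the same way about Q: Z = Q + 4.7·n = (22.17, 44.84), L = Q − 4.7·n = (30.17, 39.90). Then cos ∠LKZ = KL·KZ / (|KL||KZ|), giving 10.69°.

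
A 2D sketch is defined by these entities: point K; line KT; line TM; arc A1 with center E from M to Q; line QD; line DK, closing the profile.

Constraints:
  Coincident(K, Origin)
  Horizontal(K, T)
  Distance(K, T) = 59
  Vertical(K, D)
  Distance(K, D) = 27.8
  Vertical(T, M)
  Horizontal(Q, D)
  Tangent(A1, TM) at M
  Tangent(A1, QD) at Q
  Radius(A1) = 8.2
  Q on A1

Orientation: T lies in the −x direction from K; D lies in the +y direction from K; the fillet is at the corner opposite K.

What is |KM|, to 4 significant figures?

62.17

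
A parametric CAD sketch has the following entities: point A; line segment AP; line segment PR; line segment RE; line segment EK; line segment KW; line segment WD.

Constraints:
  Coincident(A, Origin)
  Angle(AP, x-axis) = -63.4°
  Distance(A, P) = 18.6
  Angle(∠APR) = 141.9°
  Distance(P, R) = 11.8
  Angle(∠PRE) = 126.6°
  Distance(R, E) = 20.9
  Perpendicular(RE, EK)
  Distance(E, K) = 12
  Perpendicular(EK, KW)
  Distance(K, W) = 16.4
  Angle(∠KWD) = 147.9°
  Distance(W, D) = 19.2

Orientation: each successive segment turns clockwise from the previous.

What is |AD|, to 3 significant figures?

26.8

A is at the origin; AP runs at -63.4° with length 18.6, so P = (8.33, -16.6). ∠APR = 141.9° gives PR at -102° from the x-axis; with |PR| = 11.8, R = (5.98, -28.2). ∠PRE = 126.6° gives RE at -155° from the x-axis; with |RE| = 20.9, E = (-13.0, -37.1). RE is perpendicular to EK, so EK runs at 115°; with |EK| = 12.0, K = (-18.0, -26.2). EK ⟂ KW, so KW runs at 25.1°; with |KW| = 16.4, W = (-3.19, -19.2). ∠KWD = 147.9° gives WD at -7.00° from the x-axis; with |WD| = 19.2, D = (15.9, -21.6). Then |AD| = |D − A| = 26.8.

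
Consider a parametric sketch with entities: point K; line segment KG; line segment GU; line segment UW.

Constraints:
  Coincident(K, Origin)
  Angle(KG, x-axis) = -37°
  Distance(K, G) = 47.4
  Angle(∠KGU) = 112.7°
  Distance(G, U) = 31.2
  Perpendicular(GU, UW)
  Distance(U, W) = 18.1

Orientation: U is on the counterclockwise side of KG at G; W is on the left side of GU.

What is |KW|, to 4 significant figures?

55.73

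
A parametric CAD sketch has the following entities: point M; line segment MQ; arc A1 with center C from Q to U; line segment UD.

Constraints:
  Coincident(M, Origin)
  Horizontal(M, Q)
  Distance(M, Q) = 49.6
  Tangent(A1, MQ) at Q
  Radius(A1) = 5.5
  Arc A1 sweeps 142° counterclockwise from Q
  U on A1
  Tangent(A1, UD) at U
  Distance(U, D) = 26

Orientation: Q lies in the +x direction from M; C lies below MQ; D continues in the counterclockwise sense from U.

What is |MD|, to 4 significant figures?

71.53

M is at the origin; MQ is horizontal with |MQ| = 49.6 and Q on the +x side, so Q = (49.60, 0.000). Since A1 is tangent to MQ there, CQ ⟂ MQ, so C = Q + (0, -5.5) = (49.60, -5.500). On A1, Q sits at bearing 90° from C; a 142° counterclockwise sweep puts U at bearing 232°, so U = C + 5.5·(cos 232°, sin 232°) = (46.21, -9.834). Tangency of A1 to UD means the radius CU is perpendicular to UD, so UD runs along (−sin 232°, cos 232°); with |UD| = 26.0, D = (66.70, -25.84). Then |MD| = |D − M| = 71.53.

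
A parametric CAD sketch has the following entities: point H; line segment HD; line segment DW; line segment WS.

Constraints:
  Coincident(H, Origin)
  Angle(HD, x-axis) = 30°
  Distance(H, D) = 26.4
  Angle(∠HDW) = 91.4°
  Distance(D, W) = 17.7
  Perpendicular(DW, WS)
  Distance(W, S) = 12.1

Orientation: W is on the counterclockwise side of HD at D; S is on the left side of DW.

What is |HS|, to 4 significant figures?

23.26

∠HDW = 91.4°, so DW runs at 30.0° + (180° − 91.4°) = 118.6° from the x-axis; with |DW| = 17.7, W = D + 17.7·(cos 118.6°, sin 118.6°) = (14.39, 28.74). DW is perpendicular to WS; with |WS| = 12.1 on the left of DW, S = W + 12.1·(-0.8780, -0.4787) = (3.767, 22.95). Then |HS| = |S − H| = 23.26.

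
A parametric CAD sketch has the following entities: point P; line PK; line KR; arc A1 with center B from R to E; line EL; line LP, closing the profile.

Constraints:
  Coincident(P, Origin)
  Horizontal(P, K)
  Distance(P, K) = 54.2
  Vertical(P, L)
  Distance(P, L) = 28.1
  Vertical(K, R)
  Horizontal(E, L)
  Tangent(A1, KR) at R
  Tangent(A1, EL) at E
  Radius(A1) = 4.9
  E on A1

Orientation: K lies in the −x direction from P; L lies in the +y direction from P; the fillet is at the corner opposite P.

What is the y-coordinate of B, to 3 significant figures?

23.2

P is at the origin; PK is horizontal with |PK| = 54.2 and K on the −x side, so K = (-54.2, 0.00). P and L share the same x with |PL| = 28.1 and L on the +y side, so L = (0.00, 28.1). The virtual corner opposite P is at (-54.2, 28.1). The tangent condition forces BR to be normal to KR and A1 meets EL tangentially, so BE is at right angles to EL, with radius 4.9, so the center B sits 4.9 in from both sides at B = (-49.3, 23.2). So B.y = 23.2.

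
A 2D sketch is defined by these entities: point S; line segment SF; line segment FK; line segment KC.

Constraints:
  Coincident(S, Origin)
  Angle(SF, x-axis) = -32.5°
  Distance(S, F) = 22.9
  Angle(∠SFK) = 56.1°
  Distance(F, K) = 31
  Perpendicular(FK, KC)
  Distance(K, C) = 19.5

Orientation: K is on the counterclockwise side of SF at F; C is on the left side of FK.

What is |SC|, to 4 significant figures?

18.23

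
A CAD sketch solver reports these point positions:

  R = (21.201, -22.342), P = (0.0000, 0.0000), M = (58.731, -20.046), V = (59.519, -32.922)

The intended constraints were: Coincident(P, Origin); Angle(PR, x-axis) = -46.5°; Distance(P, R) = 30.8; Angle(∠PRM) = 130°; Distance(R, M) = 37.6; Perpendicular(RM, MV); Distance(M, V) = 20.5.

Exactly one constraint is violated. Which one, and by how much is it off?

Distance(M, V) = 20.5 — off by 7.60.

P = (0.00, 0.00) ✓; PR at -46.50° ✓; |PR| = 30.80 ✓; ∠PRM = 130.0° ✓; |RM| = 37.60 ✓; ∠(RM, MV) = 90.00° ✓; |MV| = 12.90 ✗.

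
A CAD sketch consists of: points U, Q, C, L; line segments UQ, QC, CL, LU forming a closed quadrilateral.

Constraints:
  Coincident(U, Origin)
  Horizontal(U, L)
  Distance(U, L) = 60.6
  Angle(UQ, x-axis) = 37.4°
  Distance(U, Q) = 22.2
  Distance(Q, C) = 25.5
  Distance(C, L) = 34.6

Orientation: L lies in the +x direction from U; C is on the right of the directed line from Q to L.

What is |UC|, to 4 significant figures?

29.26

Checks: U = (0.00, 0.00) ✓; |QC| = 25.50 ✓; |CL| = 34.60 ✓.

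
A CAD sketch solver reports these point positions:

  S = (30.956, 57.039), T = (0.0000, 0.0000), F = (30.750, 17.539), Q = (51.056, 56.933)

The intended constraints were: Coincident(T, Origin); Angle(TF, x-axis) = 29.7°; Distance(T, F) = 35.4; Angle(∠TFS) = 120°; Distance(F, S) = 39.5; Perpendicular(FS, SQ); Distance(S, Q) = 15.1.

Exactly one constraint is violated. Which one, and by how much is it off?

Distance(S, Q) = 15.1 — off by 5.00.

T = (0.00, 0.00) ✓; TF at 29.70° ✓; |TF| = 35.40 ✓; ∠TFS = 120.0° ✓; |FS| = 39.50 ✓; ∠(FS, SQ) = 90.00° ✓; |SQ| = 20.10 ✗.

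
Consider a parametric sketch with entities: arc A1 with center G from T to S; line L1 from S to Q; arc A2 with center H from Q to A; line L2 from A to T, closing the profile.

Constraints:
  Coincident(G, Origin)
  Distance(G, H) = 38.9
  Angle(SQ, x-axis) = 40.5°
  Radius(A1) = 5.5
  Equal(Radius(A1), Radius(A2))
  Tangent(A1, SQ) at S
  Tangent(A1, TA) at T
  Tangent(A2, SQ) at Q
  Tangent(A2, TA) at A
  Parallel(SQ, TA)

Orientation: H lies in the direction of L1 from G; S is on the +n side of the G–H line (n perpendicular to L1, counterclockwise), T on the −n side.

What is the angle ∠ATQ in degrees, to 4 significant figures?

15.79°

The slot axis is L1's direction at 40.5°, so u = (cos 40.5°, sin 40.5°) = (0.7604, 0.6494) and n = (−sin 40.5°, cos 40.5°) = (-0.6494, 0.7604). G is at the origin and H lies 38.9 along u from G, so H = 38.9·u = (29.58, 25.26). Tangency of A1 to both parallel lines with radius 5.5 puts S and T at G ± 5.5·n: S = (-3.572, 4.182), T = (3.572, -4.182). Equal radii place Q and A the same way about H: Q = H + 5.5·n = (26.01, 29.45), A = H − 5.5·n = (33.15, 21.08). Then cos ∠ATQ = TA·TQ / (|TA||TQ|), giving 15.79°.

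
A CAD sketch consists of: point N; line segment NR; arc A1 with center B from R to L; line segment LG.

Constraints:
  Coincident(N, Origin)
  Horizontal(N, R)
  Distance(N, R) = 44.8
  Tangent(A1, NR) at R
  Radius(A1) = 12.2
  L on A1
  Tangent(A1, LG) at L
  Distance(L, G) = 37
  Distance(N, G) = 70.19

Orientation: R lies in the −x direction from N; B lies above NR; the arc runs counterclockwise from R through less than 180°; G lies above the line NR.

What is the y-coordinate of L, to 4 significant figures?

17.02

Checks: |BL| = 12.20 ✓; ∠(BL, LG) = 90.00° ✓; |LG| = 37.00 ✓; |NG| = 70.19 ✓.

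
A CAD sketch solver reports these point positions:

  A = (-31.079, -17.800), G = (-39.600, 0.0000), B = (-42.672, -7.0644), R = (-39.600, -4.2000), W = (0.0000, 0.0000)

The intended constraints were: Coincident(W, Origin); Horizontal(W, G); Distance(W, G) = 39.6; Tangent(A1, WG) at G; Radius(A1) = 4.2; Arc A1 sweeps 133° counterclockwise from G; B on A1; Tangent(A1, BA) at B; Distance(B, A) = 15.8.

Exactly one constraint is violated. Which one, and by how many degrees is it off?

Tangent(A1, BA) at B — off by 4.20°.

W = (0.00, 0.00) ✓; W.y = 0.00, G.y = 0.00 ✓; |WG| = 39.60 ✓; ∠(RG, GW) = 90.00° ✓; |RG| = 4.200 ✓; bearing(R→B) − bearing(R→G) = 133.0° ✓; |RB| = 4.200 ✓; ∠(RB, BA) = 85.80° ✗; |BA| = 15.80 ✓.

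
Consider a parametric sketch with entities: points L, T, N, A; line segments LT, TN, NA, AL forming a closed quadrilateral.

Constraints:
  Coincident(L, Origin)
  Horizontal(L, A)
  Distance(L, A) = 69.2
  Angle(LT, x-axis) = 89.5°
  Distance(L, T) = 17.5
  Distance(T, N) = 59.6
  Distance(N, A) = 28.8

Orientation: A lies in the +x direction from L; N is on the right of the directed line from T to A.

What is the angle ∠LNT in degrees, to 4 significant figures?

15.89°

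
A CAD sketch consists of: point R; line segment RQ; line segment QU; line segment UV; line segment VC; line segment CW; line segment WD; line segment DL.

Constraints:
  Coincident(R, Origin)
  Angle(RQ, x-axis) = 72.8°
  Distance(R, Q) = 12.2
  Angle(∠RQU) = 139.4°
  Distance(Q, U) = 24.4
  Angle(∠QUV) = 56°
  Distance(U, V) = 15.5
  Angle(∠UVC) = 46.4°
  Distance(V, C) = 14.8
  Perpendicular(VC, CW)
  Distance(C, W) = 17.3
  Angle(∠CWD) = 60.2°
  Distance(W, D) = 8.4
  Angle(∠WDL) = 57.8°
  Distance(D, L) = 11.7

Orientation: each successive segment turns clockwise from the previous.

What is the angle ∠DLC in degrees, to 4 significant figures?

96.27°

R is at the origin; RQ runs at 72.8° with length 12.2, so Q = (3.608, 11.65). ∠RQU = 139.4° gives QU at 32.20° from the x-axis; with |QU| = 24.4, U = (24.25, 24.66). ∠QUV = 56.0° gives UV at -91.80° from the x-axis; with |UV| = 15.5, V = (23.77, 9.164). ∠UVC = 46.4° gives VC at 134.6° from the x-axis; with |VC| = 14.8, C = (13.38, 19.70). VC ⟂ CW, so CW runs at 44.60°; with |CW| = 17.3, W = (25.69, 31.85). ∠CWD = 60.2° gives WD at -75.20° from the x-axis; with |WD| = 8.4, D = (27.84, 23.73). ∠WDL = 57.8° gives DL at 162.6° from the x-axis; with |DL| = 11.7, L = (16.68, 27.23). Then cos ∠DLC = LD·LC / (|LD||LC|), giving 96.27°.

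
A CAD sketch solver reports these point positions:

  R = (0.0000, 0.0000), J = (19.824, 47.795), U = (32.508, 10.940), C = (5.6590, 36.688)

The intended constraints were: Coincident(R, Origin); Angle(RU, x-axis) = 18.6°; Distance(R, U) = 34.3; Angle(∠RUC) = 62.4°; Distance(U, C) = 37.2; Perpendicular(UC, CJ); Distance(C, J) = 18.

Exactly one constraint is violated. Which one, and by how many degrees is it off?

Perpendicular(UC, CJ) — off by 8.10°.

R = (0.00, 0.00) ✓; RU at 18.60° ✓; |RU| = 34.30 ✓; ∠RUC = 62.40° ✓; |UC| = 37.20 ✓; ∠(UC, CJ) = 98.10° ✗; |CJ| = 18.00 ✓.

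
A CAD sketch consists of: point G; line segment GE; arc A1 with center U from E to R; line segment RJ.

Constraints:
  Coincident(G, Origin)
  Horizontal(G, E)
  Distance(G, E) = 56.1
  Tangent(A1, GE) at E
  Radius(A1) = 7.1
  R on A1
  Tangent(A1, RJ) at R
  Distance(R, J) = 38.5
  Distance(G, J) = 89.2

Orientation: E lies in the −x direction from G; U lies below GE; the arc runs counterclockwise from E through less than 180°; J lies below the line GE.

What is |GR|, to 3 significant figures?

62.4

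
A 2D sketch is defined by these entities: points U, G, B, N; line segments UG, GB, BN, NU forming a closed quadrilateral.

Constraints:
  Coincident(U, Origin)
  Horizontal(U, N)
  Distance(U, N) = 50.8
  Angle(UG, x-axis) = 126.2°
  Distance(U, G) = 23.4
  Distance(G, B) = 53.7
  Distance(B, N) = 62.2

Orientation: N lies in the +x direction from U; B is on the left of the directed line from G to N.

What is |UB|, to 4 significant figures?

61.54

U is at the origin; U and N share the same y with |UN| = 50.8 and N in +x, so N = (50.8, 0). UG runs at 126.2° with |UG| = 23.4, so G = (-13.82, 18.88). B is determined by |GB| = 53.7 and |BN| = 62.2 together: it lies at the intersection of circle(G, 53.7) and circle(N, 62.2). With |GN| = 67.32, the foot of the radical line on GN is 26.34 from G and the perpendicular offset is √(53.7² − 26.34²) = 46.79. Taking the left-of-GN solution: B = (24.59, 56.41).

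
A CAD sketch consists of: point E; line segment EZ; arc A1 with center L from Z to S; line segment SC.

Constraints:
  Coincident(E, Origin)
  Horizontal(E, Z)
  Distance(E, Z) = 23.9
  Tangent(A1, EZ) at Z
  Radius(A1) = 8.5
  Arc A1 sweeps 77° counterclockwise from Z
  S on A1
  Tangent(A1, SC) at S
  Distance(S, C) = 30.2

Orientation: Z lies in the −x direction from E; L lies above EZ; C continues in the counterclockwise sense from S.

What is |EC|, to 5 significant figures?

37.079

On A1, Z sits at bearing -90° from L; a 77° counterclockwise sweep puts S at bearing -13°, so S = L + 8.5·(cos -13°, sin -13°) = (-15.618, 6.5879). The tangent condition forces LS to be normal to SC, so SC runs along (−sin -13°, cos -13°); with |SC| = 30.2, C = (-8.8243, 36.014). Then |EC| = |C − E| = 37.079.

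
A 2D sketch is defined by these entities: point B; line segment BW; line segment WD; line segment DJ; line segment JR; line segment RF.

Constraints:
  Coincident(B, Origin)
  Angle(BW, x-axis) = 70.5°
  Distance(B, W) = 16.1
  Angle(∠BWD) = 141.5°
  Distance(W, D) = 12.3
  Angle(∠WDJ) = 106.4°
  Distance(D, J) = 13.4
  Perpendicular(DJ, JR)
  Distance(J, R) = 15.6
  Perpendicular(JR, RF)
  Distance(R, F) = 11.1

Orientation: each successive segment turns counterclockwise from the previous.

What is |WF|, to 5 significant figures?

6.9115

DJ is perpendicular to JR, so JR runs at -87.400°; with |JR| = 15.6, R = (-11.309, 10.615). JR ⟂ RF, so RF runs at 2.6000°; with |RF| = 11.1, F = (-0.22017, 11.118). Then |WF| = |F − W| = 6.9115.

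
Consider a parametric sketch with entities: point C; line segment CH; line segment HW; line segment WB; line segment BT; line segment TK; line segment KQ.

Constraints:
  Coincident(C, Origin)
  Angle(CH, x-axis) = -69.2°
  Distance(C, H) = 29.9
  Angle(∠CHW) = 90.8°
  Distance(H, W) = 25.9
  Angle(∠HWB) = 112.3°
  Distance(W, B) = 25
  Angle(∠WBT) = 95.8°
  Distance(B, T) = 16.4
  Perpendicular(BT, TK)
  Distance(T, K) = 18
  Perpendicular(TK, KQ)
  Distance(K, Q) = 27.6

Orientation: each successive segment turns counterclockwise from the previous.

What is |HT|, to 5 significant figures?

37.278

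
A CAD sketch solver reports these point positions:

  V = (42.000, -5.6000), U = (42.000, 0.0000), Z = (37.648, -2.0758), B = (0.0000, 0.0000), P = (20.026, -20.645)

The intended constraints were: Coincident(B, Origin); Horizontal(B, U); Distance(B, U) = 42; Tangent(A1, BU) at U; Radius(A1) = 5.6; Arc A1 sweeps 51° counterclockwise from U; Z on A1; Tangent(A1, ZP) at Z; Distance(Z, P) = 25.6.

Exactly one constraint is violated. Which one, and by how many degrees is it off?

Tangent(A1, ZP) at Z — off by 4.50°.

B = (0.00, 0.00) ✓; B.y = 0.00, U.y = 0.00 ✓; |BU| = 42.00 ✓; ∠(VU, UB) = 90.00° ✓; |VU| = 5.600 ✓; bearing(V→Z) − bearing(V→U) = 51.00° ✓; |VZ| = 5.600 ✓; ∠(VZ, ZP) = 94.50° ✗; |ZP| = 25.60 ✓.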